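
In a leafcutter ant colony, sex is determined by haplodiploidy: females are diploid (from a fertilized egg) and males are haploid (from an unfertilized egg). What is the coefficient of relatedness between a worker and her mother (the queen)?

One meiotic link between diploid queen and diploid daughter: r = 1/2.

0.5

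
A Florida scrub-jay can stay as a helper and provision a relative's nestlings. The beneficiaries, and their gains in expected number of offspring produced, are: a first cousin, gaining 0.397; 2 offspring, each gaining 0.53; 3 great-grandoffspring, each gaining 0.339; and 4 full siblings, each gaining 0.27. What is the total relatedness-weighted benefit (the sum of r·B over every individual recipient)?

1.24675

r to a first cousin = 0.125 (first cousins share one grandparent pair — two paths of length 4: r = 2·(1/2)^4 = 1/8).
r to an offspring = 1/2 (one parent–offspring link: r = (1/2)^1 = 1/2).
r to a great-grandoffspring = 0.125 (three parent–offspring links: r = (1/2)^3 = 1/8).
r to a full sibling = 0.5 (full sibs share both parents — two paths of length 2: r = 2·(1/2)^2 = 1/2).
Summing one r·B term per recipient: 1·0.125·0.397 + 2·0.5·0.53 + 3·0.125·0.339 + 4·0.5·0.27 = 1.24675.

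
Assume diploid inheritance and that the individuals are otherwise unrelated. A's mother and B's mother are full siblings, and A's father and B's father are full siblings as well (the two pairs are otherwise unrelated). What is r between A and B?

Relatedness sums over independent paths through distinct common ancestors.
A and B are related in two ways: first cousins through their mothers (r = 1/8) and first cousins through their fathers (r = 1/8) — i.e. double first cousins.
r = 1/8 + 1/8 = 0.25.

0.25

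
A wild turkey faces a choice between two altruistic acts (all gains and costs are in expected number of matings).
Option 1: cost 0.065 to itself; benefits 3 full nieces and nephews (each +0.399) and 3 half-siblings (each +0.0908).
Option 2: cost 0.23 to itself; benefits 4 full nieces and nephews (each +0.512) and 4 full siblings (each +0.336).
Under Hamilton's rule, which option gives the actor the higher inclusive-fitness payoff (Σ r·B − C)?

Option 1: r to a full niece or nephew = 0.25.
Option 1: r to a half-sibling = 0.25.
Option 1: Σ r·B − C = (3·0.25·0.399 + 3·0.25·0.0908) − 0.065 = 0.30235.
Option 2: r to a full niece or nephew = 0.25.
Option 2: r to a full sibling = 0.5.
Option 2: Σ r·B − C = (4·0.25·0.512 + 4·0.5·0.336) − 0.23 = 0.954.
Option 2 has the higher net inclusive-fitness payoff.

Option 2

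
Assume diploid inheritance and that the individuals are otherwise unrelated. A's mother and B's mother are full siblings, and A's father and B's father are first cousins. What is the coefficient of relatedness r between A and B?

With two independent routes of shared ancestry, r is the sum of the two contributions.
A and B are related in two ways: first cousins through their mothers (r = 1/8) and second cousins through their fathers (r = 1/32).
r = 1/8 + 1/32 = 5/32 = 0.15625.

0.15625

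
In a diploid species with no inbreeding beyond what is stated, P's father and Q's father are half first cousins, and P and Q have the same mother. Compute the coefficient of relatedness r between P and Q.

0.265625

Wright's path rule: contributions from independent ancestry routes add.
P and Q are related in two ways: half second cousins through their fathers (r = 1/64) and half-sibs through their shared mother (r = 1/4).
r = 1/64 + 1/4 = 0.265625.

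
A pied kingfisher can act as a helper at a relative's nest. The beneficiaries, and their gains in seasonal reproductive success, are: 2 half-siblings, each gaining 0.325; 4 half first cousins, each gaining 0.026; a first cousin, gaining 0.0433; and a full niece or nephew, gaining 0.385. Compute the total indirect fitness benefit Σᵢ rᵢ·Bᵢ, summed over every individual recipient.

r to a half-sibling = 1/4 (half-sibs share one parent — one path of length 2: r = (1/2)^2 = 1/4).
r to a half first cousin = 0.0625 (half first cousins share one grandparent — one path of length 4: r = (1/2)^4 = 1/16).
r to a first cousin = 1/8 (first cousins share one grandparent pair — two paths of length 4: r = 2·(1/2)^4 = 1/8).
r to a full niece or nephew = 1/4 (full aunt/uncle↔niece/nephew: two paths of length 3 through the shared grandparent pair: r = 2·(1/2)^3 = 1/4).
Summing one r·B term per recipient: 2·0.25·0.325 + 4·0.0625·0.026 + 1·0.125·0.0433 + 1·0.25·0.385 = 0.2706625.

0.2706625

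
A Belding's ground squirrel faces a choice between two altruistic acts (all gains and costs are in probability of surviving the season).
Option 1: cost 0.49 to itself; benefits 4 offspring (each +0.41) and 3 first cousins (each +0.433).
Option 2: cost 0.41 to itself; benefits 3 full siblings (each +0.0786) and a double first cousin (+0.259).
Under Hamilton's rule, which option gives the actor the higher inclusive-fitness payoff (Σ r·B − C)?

Option 1: r to an offspring = 0.5.
Option 1: r to a first cousin = 0.125.
Option 1: Σ r·B − C = (4·0.5·0.41 + 3·0.125·0.433) − 0.49 = 0.492375.
Option 2: r to a full sibling = 0.5.
Option 2: r to a double first cousin = 0.25.
Option 2: Σ r·B − C = (3·0.5·0.0786 + 1·0.25·0.259) − 0.41 = -0.22735.
Option 1 has the higher net inclusive-fitness payoff.

Option 1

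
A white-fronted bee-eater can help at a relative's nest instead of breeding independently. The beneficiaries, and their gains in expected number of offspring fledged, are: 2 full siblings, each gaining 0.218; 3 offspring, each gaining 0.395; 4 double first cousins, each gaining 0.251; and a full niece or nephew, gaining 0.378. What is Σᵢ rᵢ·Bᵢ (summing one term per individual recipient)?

1.156

r to a full sibling = 1/2 (full sibs share both parents — two paths of length 2: r = 2·(1/2)^2 = 1/2).
r to an offspring = 1/2 (one parent–offspring link: r = (1/2)^1 = 1/2).
r to a double first cousin = 1/4 (double first cousins share both grandparent pairs — four paths of length 4: r = 4·(1/2)^4 = 1/4).
r to a full niece or nephew = 0.25 (full aunt/uncle↔niece/nephew: two paths of length 3 through the shared grandparent pair: r = 2·(1/2)^3 = 1/4).
Summing one r·B term per recipient: 2·0.5·0.218 + 3·0.5·0.395 + 4·0.25·0.251 + 1·0.25·0.378 = 1.156.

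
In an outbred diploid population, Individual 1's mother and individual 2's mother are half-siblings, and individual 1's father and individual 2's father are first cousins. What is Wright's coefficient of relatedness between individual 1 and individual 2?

With two independent routes of shared ancestry, r is the sum of the two contributions.
Individual 1 and individual 2 are related in two ways: half first cousins through their mothers (r = 1/16) and second cousins through their fathers (r = 1/32).
r = 1/16 + 1/32 = 3/32 = 0.09375.

0.09375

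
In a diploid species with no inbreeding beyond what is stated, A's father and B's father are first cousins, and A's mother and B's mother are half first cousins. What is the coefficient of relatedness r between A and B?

0.046875

Relatedness sums over independent paths through distinct common ancestors.
A and B are related in two ways: second cousins through their fathers (r = 1/32) and half second cousins through their mothers (r = 1/64).
r = 1/32 + 1/64 = 3/64 = 0.046875.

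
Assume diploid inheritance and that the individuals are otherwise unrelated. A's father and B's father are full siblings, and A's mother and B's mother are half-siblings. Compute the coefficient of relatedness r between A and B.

0.1875

Relatedness sums over independent paths through distinct common ancestors.
A and B are related in two ways: first cousins through their fathers (r = 1/8) and half first cousins through their mothers (r = 1/16).
r = 1/8 + 1/16 = 3/16 = 0.1875.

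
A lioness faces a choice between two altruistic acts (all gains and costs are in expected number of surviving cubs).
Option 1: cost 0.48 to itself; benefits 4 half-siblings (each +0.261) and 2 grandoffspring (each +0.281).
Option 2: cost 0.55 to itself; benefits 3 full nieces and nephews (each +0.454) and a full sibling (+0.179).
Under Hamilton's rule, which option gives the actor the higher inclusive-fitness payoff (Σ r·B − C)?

Option 1

Option 1: r to a half-sibling = 0.25.
Option 1: r to a grandoffspring = 0.25.
Option 1: Σ r·B − C = (4·0.25·0.261 + 2·0.25·0.281) − 0.48 = -0.0785.
Option 2: r to a full niece or nephew = 0.25.
Option 2: r to a full sibling = 0.5.
Option 2: Σ r·B − C = (3·0.25·0.454 + 1·0.5·0.179) − 0.55 = -0.12.
Option 1 has the higher net inclusive-fitness payoff.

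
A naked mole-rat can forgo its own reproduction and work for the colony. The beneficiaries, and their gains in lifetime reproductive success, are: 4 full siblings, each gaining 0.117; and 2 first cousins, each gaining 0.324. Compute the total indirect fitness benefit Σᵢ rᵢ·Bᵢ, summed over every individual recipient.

0.315

r to a full sibling = 1/2 (full sibs share both parents — two paths of length 2: r = 2·(1/2)^2 = 1/2).
r to a first cousin = 0.125 (first cousins share one grandparent pair — two paths of length 4: r = 2·(1/2)^4 = 1/8).
Summing one r·B term per recipient: 4·0.5·0.117 + 2·0.125·0.324 = 0.315.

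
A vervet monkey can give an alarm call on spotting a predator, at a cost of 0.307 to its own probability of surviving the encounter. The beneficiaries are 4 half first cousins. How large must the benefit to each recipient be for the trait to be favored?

r to a half first cousin = 1/16 (half first cousins share one grandparent — one path of length 4: r = (1/2)^4 = 1/16).
Hamilton's rule with n recipients of equal r: n·r·B > C, so B > C/(n·r) = 0.307/(4·0.0625) = 1.228.

1.228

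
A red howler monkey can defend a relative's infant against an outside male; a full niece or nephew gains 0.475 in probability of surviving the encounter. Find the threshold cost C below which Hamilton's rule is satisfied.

r to a full niece or nephew = 1/4 (full aunt/uncle↔niece/nephew: two paths of length 3 through the shared grandparent pair: r = 2·(1/2)^3 = 1/4).
Hamilton's rule: n·r·B > C, so the trait is favored while C < n·r·B = 1·0.25·0.475 = 0.11875.

0.11875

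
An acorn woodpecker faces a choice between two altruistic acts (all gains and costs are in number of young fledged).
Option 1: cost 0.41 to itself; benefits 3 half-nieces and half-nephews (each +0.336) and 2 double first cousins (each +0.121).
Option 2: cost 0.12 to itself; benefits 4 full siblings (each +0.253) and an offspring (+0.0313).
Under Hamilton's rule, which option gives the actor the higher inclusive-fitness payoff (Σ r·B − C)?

Option 1: r to a half-niece or half-nephew = 0.125.
Option 1: r to a double first cousin = 0.25.
Option 1: Σ r·B − C = (3·0.125·0.336 + 2·0.25·0.121) − 0.41 = -0.2235.
Option 2: r to a full sibling = 0.5.
Option 2: r to an offspring = 0.5.
Option 2: Σ r·B − C = (4·0.5·0.253 + 1·0.5·0.0313) − 0.12 = 0.40165.
Option 2 has the higher net inclusive-fitness payoff.

Option 2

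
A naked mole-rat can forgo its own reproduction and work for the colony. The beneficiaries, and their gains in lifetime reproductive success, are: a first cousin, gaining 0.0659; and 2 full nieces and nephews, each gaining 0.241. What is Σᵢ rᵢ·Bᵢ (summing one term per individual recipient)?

0.1287375

r to a first cousin = 0.125 (first cousins share one grandparent pair — two paths of length 4: r = 2·(1/2)^4 = 1/8).
r to a full niece or nephew = 1/4 (full aunt/uncle↔niece/nephew: two paths of length 3 through the shared grandparent pair: r = 2·(1/2)^3 = 1/4).
Summing one r·B term per recipient: 1·0.125·0.0659 + 2·0.25·0.241 = 0.1287375.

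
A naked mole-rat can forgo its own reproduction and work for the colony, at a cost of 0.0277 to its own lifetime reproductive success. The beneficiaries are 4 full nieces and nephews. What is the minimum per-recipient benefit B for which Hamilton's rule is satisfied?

0.0277

r to a full niece or nephew = 0.25 (full aunt/uncle↔niece/nephew: two paths of length 3 through the shared grandparent pair: r = 2·(1/2)^3 = 1/4).
Hamilton's rule with n recipients of equal r: n·r·B > C, so B > C/(n·r) = 0.0277/(4·0.25) = 0.0277.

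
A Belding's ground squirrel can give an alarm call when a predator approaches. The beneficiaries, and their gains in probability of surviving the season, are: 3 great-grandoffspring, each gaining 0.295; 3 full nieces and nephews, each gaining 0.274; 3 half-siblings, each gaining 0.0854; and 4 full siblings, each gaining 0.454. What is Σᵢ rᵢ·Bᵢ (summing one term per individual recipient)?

1.288175

r to a great-grandoffspring = 0.125 (three parent–offspring links: r = (1/2)^3 = 1/8).
r to a full niece or nephew = 0.25 (full aunt/uncle↔niece/nephew: two paths of length 3 through the shared grandparent pair: r = 2·(1/2)^3 = 1/4).
r to a half-sibling = 0.25 (half-sibs share one parent — one path of length 2: r = (1/2)^2 = 1/4).
r to a full sibling = 1/2 (full sibs share both parents — two paths of length 2: r = 2·(1/2)^2 = 1/2).
Summing one r·B term per recipient: 3·0.125·0.295 + 3·0.25·0.274 + 3·0.25·0.0854 + 4·0.5·0.454 = 1.288175.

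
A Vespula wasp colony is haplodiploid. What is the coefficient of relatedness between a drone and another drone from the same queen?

Haploid brothers each carry a random half of the queen's diploid genome, so on average they share half: r = 1/2.

0.5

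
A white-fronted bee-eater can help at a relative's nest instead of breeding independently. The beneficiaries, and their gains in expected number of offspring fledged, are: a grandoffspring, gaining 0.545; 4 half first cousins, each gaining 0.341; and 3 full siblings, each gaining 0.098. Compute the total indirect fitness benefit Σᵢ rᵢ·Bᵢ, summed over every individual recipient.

r to a grandoffspring = 1/4 (two parent–offspring links: r = (1/2)^2 = 1/4).
r to a half first cousin = 0.0625 (half first cousins share one grandparent — one path of length 4: r = (1/2)^4 = 1/16).
r to a full sibling = 0.5 (full sibs share both parents — two paths of length 2: r = 2·(1/2)^2 = 1/2).
Summing one r·B term per recipient: 1·0.25·0.545 + 4·0.0625·0.341 + 3·0.5·0.098 = 0.3685.

0.3685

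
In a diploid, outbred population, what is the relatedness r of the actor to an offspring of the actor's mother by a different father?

Each parent–offspring link contributes a factor of 1/2, and independent paths through distinct common ancestors add.
Half-sibs share one parent — one path of length 2: r = (1/2)^2 = 1/4.

0.25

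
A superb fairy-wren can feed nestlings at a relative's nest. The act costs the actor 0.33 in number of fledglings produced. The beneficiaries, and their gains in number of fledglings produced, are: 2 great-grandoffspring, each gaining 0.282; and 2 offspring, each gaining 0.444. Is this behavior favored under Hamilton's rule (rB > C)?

Hamilton's rule: the trait is favored when the sum of r·B over every recipient exceeds the actor's cost C.
r to a great-grandoffspring = 0.125 (three parent–offspring links: r = (1/2)^3 = 1/8).
r to an offspring = 1/2 (one parent–offspring link: r = (1/2)^1 = 1/2).
Summing one r·B term per recipient: 2·0.125·0.282 + 2·0.5·0.444 = 0.5145.
0.5145 > 0.33: the indirect benefit exceeds the cost.

Yes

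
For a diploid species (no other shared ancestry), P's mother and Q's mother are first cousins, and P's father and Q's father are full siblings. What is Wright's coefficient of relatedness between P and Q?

Wright's path rule: contributions from independent ancestry routes add.
P and Q are related in two ways: second cousins through their mothers (r = 1/32) and first cousins through their fathers (r = 1/8).
r = 1/32 + 1/8 = 5/32 = 0.15625.

0.15625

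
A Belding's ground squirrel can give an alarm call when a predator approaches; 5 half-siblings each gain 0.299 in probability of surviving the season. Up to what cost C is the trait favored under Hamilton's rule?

r to a half-sibling = 0.25 (half-sibs share one parent — one path of length 2: r = (1/2)^2 = 1/4).
Hamilton's rule: n·r·B > C, so the trait is favored while C < n·r·B = 5·0.25·0.299 = 0.37375.

0.37375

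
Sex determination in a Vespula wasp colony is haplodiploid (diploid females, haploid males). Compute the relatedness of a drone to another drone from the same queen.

0.5

Haploid brothers each carry a random half of the queen's diploid genome, so on average they share half: r = 1/2.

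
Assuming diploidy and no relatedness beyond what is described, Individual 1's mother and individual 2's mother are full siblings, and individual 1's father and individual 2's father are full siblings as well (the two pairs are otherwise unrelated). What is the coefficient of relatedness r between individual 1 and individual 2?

Wright's path rule: contributions from independent ancestry routes add.
Individual 1 and individual 2 are related in two ways: first cousins through their mothers (r = 1/8) and first cousins through their fathers (r = 1/8) — i.e. double first cousins.
r = 1/8 + 1/8 = 1/4 = 0.25.

0.25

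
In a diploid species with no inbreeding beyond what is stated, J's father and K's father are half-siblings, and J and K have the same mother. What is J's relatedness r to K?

0.3125

Independent pedigree routes through distinct common ancestors add.
J and K are related in two ways: half first cousins through their fathers (r = 1/16) and half-sibs through their shared mother (r = 1/4).
r = 1/16 + 1/4 = 0.3125.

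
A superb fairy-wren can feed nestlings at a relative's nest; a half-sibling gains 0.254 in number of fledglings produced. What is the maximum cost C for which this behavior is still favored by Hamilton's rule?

r to a half-sibling = 1/4 (half-sibs share one parent — one path of length 2: r = (1/2)^2 = 1/4).
Hamilton's rule: n·r·B > C, so the trait is favored while C < n·r·B = 1·0.25·0.254 = 0.0635.

0.0635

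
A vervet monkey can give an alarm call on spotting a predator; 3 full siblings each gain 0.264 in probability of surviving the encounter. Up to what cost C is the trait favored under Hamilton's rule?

r to a full sibling = 0.5 (full sibs share both parents — two paths of length 2: r = 2·(1/2)^2 = 1/2).
Hamilton's rule: n·r·B > C, so the trait is favored while C < n·r·B = 3·0.5·0.264 = 0.396.

0.396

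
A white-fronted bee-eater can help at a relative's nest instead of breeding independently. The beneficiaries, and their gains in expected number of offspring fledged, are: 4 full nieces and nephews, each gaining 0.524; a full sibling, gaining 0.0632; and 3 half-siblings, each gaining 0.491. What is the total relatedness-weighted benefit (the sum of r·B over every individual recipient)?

0.92385

r to a full niece or nephew = 0.25 (full aunt/uncle↔niece/nephew: two paths of length 3 through the shared grandparent pair: r = 2·(1/2)^3 = 1/4).
r to a full sibling = 1/2 (full sibs share both parents — two paths of length 2: r = 2·(1/2)^2 = 1/2).
r to a half-sibling = 0.25 (half-sibs share one parent — one path of length 2: r = (1/2)^2 = 1/4).
Summing one r·B term per recipient: 4·0.25·0.524 + 1·0.5·0.0632 + 3·0.25·0.491 = 0.92385.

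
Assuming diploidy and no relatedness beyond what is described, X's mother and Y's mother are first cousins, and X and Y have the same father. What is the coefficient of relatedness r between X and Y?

0.28125

Independent pedigree routes through distinct common ancestors add.
X and Y are related in two ways: second cousins through their mothers (r = 1/32) and half-sibs through their shared father (r = 1/4).
r = 1/32 + 1/4 = 0.28125.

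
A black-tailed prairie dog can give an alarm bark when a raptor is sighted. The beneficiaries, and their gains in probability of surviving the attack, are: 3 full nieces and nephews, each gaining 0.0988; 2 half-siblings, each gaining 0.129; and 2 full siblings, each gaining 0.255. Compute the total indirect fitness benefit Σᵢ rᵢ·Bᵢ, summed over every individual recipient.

0.3936

r to a full niece or nephew = 0.25 (full aunt/uncle↔niece/nephew: two paths of length 3 through the shared grandparent pair: r = 2·(1/2)^3 = 1/4).
r to a half-sibling = 0.25 (half-sibs share one parent — one path of length 2: r = (1/2)^2 = 1/4).
r to a full sibling = 0.5 (full sibs share both parents — two paths of length 2: r = 2·(1/2)^2 = 1/2).
Summing one r·B term per recipient: 3·0.25·0.0988 + 2·0.25·0.129 + 2·0.5·0.255 = 0.3936.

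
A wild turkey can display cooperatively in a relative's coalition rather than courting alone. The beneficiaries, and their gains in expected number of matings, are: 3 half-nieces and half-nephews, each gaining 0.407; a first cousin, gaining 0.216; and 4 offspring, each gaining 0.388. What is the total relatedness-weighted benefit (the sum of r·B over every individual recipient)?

0.955625

r to a half-niece or half-nephew = 1/8 (half-aunt/uncle↔niece/nephew: one path of length 3: r = (1/2)^3 = 1/8).
r to a first cousin = 1/8 (first cousins share one grandparent pair — two paths of length 4: r = 2·(1/2)^4 = 1/8).
r to an offspring = 1/2 (one parent–offspring link: r = (1/2)^1 = 1/2).
Summing one r·B term per recipient: 3·0.125·0.407 + 1·0.125·0.216 + 4·0.5·0.388 = 0.955625.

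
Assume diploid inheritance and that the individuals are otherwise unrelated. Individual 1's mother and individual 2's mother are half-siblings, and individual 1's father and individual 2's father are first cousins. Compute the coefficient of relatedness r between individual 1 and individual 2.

0.09375

Wright's path rule: contributions from independent ancestry routes add.
Individual 1 and individual 2 are related in two ways: half first cousins through their mothers (r = 1/16) and second cousins through their fathers (r = 1/32).
r = 1/16 + 1/32 = 3/32 = 0.09375.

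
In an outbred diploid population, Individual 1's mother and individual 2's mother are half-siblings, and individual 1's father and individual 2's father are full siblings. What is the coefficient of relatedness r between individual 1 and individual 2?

0.1875

With two independent routes of shared ancestry, r is the sum of the two contributions.
Individual 1 and individual 2 are related in two ways: half first cousins through their mothers (r = 1/16) and first cousins through their fathers (r = 1/8).
r = 1/16 + 1/8 = 0.1875.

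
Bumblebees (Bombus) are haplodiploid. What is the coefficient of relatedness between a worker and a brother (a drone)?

Her haploid brother carries none of their father's genes and a random half of their mother's genome; that half matches the maternal half of her own genome with probability 1/2: r = 1/2 · 1/2 = 1/4.

0.25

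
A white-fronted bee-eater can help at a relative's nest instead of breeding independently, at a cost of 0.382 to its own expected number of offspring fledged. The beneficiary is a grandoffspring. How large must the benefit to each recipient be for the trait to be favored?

r to a grandoffspring = 1/4 (two parent–offspring links: r = (1/2)^2 = 1/4).
Hamilton's rule with n recipients of equal r: n·r·B > C, so B > C/(n·r) = 0.382/(1·0.25) = 1.528.

1.528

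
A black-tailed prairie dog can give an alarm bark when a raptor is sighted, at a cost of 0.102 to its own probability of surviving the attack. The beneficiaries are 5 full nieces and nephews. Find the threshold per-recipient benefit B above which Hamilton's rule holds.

0.0816

r to a full niece or nephew = 0.25 (full aunt/uncle↔niece/nephew: two paths of length 3 through the shared grandparent pair: r = 2·(1/2)^3 = 1/4).
Hamilton's rule with n recipients of equal r: n·r·B > C, so B > C/(n·r) = 0.102/(5·0.25) = 0.0816.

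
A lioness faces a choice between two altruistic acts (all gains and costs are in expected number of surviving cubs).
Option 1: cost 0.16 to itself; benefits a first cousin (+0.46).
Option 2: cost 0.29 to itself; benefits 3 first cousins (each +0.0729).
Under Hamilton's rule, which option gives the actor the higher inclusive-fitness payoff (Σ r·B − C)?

Option 1: r to a first cousin = 0.125.
Option 1: Σ r·B − C = (1·0.125·0.46) − 0.16 = -0.1025.
Option 2: r to a first cousin = 0.125.
Option 2: Σ r·B − C = (3·0.125·0.0729) − 0.29 = -0.2626625.
Option 1 has the higher net inclusive-fitness payoff.

Option 1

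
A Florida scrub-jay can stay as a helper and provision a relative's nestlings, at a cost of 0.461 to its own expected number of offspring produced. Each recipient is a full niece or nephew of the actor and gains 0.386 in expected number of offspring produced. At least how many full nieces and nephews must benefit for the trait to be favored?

r to a full niece or nephew = 1/4 (full aunt/uncle↔niece/nephew: two paths of length 3 through the shared grandparent pair: r = 2·(1/2)^3 = 1/4).
Hamilton's rule: n·r·B > C  ⇒  n > C/(r·B) = 0.461/(0.25·0.386) = 4.777.
The smallest integer exceeding 4.777 is 5.

5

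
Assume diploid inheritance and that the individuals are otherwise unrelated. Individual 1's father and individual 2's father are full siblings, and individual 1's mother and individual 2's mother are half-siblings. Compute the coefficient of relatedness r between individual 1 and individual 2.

Independent pedigree routes through distinct common ancestors add.
Individual 1 and individual 2 are related in two ways: first cousins through their fathers (r = 1/8) and half first cousins through their mothers (r = 1/16).
r = 1/8 + 1/16 = 0.1875.

0.1875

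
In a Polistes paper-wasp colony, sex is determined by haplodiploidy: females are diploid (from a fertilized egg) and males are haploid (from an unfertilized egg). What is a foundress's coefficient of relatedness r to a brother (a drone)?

Her haploid brother carries none of their father's genes and a random half of their mother's genome; that half matches the maternal half of her own genome with probability 1/2: r = 1/2 · 1/2 = 1/4.

0.25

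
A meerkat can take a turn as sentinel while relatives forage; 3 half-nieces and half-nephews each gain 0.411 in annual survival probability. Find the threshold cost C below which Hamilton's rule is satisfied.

0.154125

r to a half-niece or half-nephew = 0.125 (half-aunt/uncle↔niece/nephew: one path of length 3: r = (1/2)^3 = 1/8).
Hamilton's rule: n·r·B > C, so the trait is favored while C < n·r·B = 3·0.125·0.411 = 0.154125.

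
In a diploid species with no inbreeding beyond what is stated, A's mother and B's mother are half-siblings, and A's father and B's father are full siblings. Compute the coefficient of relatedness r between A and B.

0.1875

Relatedness sums over independent paths through distinct common ancestors.
A and B are related in two ways: half first cousins through their mothers (r = 1/16) and first cousins through their fathers (r = 1/8).
r = 1/16 + 1/8 = 0.1875.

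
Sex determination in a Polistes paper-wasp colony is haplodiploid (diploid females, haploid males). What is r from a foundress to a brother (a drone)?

Her haploid brother carries none of their father's genes and a random half of their mother's genome; that half matches the maternal half of her own genome with probability 1/2: r = 1/2 · 1/2 = 1/4.

0.25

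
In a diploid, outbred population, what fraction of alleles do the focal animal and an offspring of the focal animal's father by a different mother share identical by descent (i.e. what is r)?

Each parent–offspring link contributes a factor of 1/2, and independent paths through distinct common ancestors add.
Half-sibs share one parent — one path of length 2: r = (1/2)^2 = 1/4.

0.25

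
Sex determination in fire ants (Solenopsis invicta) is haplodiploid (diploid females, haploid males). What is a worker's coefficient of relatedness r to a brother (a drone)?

0.25

Her haploid brother carries none of their father's genes and a random half of their mother's genome; that half matches the maternal half of her own genome with probability 1/2: r = 1/2 · 1/2 = 1/4.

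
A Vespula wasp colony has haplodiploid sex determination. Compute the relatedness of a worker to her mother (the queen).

One meiotic link between diploid queen and diploid daughter: r = 1/2.

0.5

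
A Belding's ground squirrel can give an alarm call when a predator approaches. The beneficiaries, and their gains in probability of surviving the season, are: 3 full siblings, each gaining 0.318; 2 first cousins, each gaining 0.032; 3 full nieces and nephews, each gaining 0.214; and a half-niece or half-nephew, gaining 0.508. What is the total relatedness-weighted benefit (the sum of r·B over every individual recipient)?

r to a full sibling = 0.5 (full sibs share both parents — two paths of length 2: r = 2·(1/2)^2 = 1/2).
r to a first cousin = 0.125 (first cousins share one grandparent pair — two paths of length 4: r = 2·(1/2)^4 = 1/8).
r to a full niece or nephew = 1/4 (full aunt/uncle↔niece/nephew: two paths of length 3 through the shared grandparent pair: r = 2·(1/2)^3 = 1/4).
r to a half-niece or half-nephew = 0.125 (half-aunt/uncle↔niece/nephew: one path of length 3: r = (1/2)^3 = 1/8).
Summing one r·B term per recipient: 3·0.5·0.318 + 2·0.125·0.032 + 3·0.25·0.214 + 1·0.125·0.508 = 0.709.

0.709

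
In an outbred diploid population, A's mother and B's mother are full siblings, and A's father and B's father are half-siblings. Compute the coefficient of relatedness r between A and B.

0.1875

Wright's path rule: contributions from independent ancestry routes add.
A and B are related in two ways: first cousins through their mothers (r = 1/8) and half first cousins through their fathers (r = 1/16).
r = 1/8 + 1/16 = 0.1875.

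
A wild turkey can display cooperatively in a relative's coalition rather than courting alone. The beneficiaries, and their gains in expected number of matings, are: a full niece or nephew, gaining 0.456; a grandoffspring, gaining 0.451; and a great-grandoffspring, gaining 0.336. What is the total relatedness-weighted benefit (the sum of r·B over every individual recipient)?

r to a full niece or nephew = 1/4 (full aunt/uncle↔niece/nephew: two paths of length 3 through the shared grandparent pair: r = 2·(1/2)^3 = 1/4).
r to a grandoffspring = 0.25 (two parent–offspring links: r = (1/2)^2 = 1/4).
r to a great-grandoffspring = 1/8 (three parent–offspring links: r = (1/2)^3 = 1/8).
Summing one r·B term per recipient: 1·0.25·0.456 + 1·0.25·0.451 + 1·0.125·0.336 = 0.26875.

0.26875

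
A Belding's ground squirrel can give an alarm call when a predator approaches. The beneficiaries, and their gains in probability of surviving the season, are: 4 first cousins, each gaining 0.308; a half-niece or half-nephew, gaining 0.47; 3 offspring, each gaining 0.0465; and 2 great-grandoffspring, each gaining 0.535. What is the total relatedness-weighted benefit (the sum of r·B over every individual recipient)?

0.41625

r to a first cousin = 0.125 (first cousins share one grandparent pair — two paths of length 4: r = 2·(1/2)^4 = 1/8).
r to a half-niece or half-nephew = 1/8 (half-aunt/uncle↔niece/nephew: one path of length 3: r = (1/2)^3 = 1/8).
r to an offspring = 0.5 (one parent–offspring link: r = (1/2)^1 = 1/2).
r to a great-grandoffspring = 1/8 (three parent–offspring links: r = (1/2)^3 = 1/8).
Summing one r·B term per recipient: 4·0.125·0.308 + 1·0.125·0.47 + 3·0.5·0.0465 + 2·0.125·0.535 = 0.41625.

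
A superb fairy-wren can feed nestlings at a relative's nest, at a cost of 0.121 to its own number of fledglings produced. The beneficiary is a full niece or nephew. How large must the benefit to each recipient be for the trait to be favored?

0.484

r to a full niece or nephew = 0.25 (full aunt/uncle↔niece/nephew: two paths of length 3 through the shared grandparent pair: r = 2·(1/2)^3 = 1/4).
Hamilton's rule with n recipients of equal r: n·r·B > C, so B > C/(n·r) = 0.121/(1·0.25) = 0.484.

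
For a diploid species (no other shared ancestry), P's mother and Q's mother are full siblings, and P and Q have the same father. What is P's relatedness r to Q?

0.375

Independent pedigree routes through distinct common ancestors add.
P and Q are related in two ways: first cousins through their mothers (r = 1/8) and half-sibs through their shared father (r = 1/4).
r = 1/8 + 1/4 = 3/8 = 0.375.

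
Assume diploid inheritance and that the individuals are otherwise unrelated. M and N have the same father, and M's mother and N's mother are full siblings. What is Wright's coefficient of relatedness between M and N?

0.375

Independent pedigree routes through distinct common ancestors add.
M and N are related in two ways: half-sibs through their shared father (r = 1/4) and first cousins through their mothers (r = 1/8).
r = 1/4 + 1/8 = 3/8 = 0.375.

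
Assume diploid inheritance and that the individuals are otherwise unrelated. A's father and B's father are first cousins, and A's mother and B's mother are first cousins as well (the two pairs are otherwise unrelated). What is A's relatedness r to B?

0.0625

Independent pedigree routes through distinct common ancestors add.
A and B are related in two ways: second cousins through their fathers (r = 1/32) and second cousins through their mothers (r = 1/32).
r = 1/32 + 1/32 = 0.0625.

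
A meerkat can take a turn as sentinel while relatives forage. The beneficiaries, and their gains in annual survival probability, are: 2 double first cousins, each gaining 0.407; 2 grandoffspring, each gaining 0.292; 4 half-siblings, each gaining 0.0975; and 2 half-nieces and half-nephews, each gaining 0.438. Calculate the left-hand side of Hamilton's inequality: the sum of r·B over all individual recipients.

0.5565

r to a double first cousin = 1/4 (double first cousins share both grandparent pairs — four paths of length 4: r = 4·(1/2)^4 = 1/4).
r to a grandoffspring = 0.25 (two parent–offspring links: r = (1/2)^2 = 1/4).
r to a half-sibling = 0.25 (half-sibs share one parent — one path of length 2: r = (1/2)^2 = 1/4).
r to a half-niece or half-nephew = 0.125 (half-aunt/uncle↔niece/nephew: one path of length 3: r = (1/2)^3 = 1/8).
Summing one r·B term per recipient: 2·0.25·0.407 + 2·0.25·0.292 + 4·0.25·0.0975 + 2·0.125·0.438 = 0.5565.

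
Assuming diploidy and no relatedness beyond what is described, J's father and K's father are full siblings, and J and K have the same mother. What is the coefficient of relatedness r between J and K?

Relatedness sums over independent paths through distinct common ancestors.
J and K are related in two ways: first cousins through their fathers (r = 1/8) and half-sibs through their shared mother (r = 1/4).
r = 1/8 + 1/4 = 3/8 = 0.375.

0.375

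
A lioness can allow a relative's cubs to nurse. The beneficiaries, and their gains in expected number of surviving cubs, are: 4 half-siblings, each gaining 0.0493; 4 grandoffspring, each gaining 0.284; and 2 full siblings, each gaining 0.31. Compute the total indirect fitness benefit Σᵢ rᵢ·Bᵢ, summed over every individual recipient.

0.6433

r to a half-sibling = 0.25 (half-sibs share one parent — one path of length 2: r = (1/2)^2 = 1/4).
r to a grandoffspring = 0.25 (two parent–offspring links: r = (1/2)^2 = 1/4).
r to a full sibling = 0.5 (full sibs share both parents — two paths of length 2: r = 2·(1/2)^2 = 1/2).
Summing one r·B term per recipient: 4·0.25·0.0493 + 4·0.25·0.284 + 2·0.5·0.31 = 0.6433.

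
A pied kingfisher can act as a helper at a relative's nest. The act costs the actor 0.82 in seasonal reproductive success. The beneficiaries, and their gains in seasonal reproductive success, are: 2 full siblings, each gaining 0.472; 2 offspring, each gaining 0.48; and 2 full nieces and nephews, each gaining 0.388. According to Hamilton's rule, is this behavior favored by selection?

Hamilton's rule: the trait is favored when the sum of r·B over every recipient exceeds the actor's cost C.
r to a full sibling = 0.5 (full sibs share both parents — two paths of length 2: r = 2·(1/2)^2 = 1/2).
r to an offspring = 1/2 (one parent–offspring link: r = (1/2)^1 = 1/2).
r to a full niece or nephew = 0.25 (full aunt/uncle↔niece/nephew: two paths of length 3 through the shared grandparent pair: r = 2·(1/2)^3 = 1/4).
Summing one r·B term per recipient: 2·0.5·0.472 + 2·0.5·0.48 + 2·0.25·0.388 = 1.146.
1.146 > 0.82: the indirect benefit exceeds the cost.

Yes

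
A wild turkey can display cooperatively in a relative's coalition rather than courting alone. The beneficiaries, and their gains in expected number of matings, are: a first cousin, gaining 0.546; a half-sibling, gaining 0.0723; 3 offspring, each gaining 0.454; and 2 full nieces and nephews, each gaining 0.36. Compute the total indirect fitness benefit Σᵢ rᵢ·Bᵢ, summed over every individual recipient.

0.947325

r to a first cousin = 1/8 (first cousins share one grandparent pair — two paths of length 4: r = 2·(1/2)^4 = 1/8).
r to a half-sibling = 1/4 (half-sibs share one parent — one path of length 2: r = (1/2)^2 = 1/4).
r to an offspring = 0.5 (one parent–offspring link: r = (1/2)^1 = 1/2).
r to a full niece or nephew = 1/4 (full aunt/uncle↔niece/nephew: two paths of length 3 through the shared grandparent pair: r = 2·(1/2)^3 = 1/4).
Summing one r·B term per recipient: 1·0.125·0.546 + 1·0.25·0.0723 + 3·0.5·0.454 + 2·0.25·0.36 = 0.947325.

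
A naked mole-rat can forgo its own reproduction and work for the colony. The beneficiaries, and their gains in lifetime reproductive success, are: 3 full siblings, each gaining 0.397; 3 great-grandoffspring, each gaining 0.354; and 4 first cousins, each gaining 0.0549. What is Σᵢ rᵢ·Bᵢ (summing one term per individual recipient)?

0.7557

r to a full sibling = 1/2 (full sibs share both parents — two paths of length 2: r = 2·(1/2)^2 = 1/2).
r to a great-grandoffspring = 1/8 (three parent–offspring links: r = (1/2)^3 = 1/8).
r to a first cousin = 0.125 (first cousins share one grandparent pair — two paths of length 4: r = 2·(1/2)^4 = 1/8).
Summing one r·B term per recipient: 3·0.5·0.397 + 3·0.125·0.354 + 4·0.125·0.0549 = 0.7557.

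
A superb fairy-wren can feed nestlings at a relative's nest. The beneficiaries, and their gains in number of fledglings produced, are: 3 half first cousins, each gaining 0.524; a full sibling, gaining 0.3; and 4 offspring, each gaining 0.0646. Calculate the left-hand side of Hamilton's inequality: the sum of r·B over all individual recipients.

r to a half first cousin = 1/16 (half first cousins share one grandparent — one path of length 4: r = (1/2)^4 = 1/16).
r to a full sibling = 0.5 (full sibs share both parents — two paths of length 2: r = 2·(1/2)^2 = 1/2).
r to an offspring = 0.5 (one parent–offspring link: r = (1/2)^1 = 1/2).
Summing one r·B term per recipient: 3·0.0625·0.524 + 1·0.5·0.3 + 4·0.5·0.0646 = 0.37745.

0.37745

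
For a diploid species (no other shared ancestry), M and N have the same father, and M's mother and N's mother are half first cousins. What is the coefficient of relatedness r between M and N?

0.265625

With two independent routes of shared ancestry, r is the sum of the two contributions.
M and N are related in two ways: half-sibs through their shared father (r = 1/4) and half second cousins through their mothers (r = 1/64).
r = 1/4 + 1/64 = 0.265625.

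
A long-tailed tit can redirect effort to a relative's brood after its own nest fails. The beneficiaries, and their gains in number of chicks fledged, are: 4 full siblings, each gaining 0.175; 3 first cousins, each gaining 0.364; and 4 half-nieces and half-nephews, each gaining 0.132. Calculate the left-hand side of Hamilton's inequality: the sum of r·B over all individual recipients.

r to a full sibling = 0.5 (full sibs share both parents — two paths of length 2: r = 2·(1/2)^2 = 1/2).
r to a first cousin = 0.125 (first cousins share one grandparent pair — two paths of length 4: r = 2·(1/2)^4 = 1/8).
r to a half-niece or half-nephew = 1/8 (half-aunt/uncle↔niece/nephew: one path of length 3: r = (1/2)^3 = 1/8).
Summing one r·B term per recipient: 4·0.5·0.175 + 3·0.125·0.364 + 4·0.125·0.132 = 0.5525.

0.5525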